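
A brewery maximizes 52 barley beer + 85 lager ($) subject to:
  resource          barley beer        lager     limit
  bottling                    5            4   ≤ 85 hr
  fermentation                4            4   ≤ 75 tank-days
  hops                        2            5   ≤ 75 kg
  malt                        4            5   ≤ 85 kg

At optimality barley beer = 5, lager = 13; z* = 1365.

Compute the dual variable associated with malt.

9

Binding: hops and malt. Non-binding: bottling (8 unused), fermentation (3 unused).
By complementary slackness, y = 0 for the non-binding constraints.
Dual feasibility on the basic columns requires 2·y_hops + 4·y_malt = 52, 5·y_hops + 5·y_malt = 85.
This yields shadow prices y_hops = 8, y_malt = 9.
Shadow price of malt = 9.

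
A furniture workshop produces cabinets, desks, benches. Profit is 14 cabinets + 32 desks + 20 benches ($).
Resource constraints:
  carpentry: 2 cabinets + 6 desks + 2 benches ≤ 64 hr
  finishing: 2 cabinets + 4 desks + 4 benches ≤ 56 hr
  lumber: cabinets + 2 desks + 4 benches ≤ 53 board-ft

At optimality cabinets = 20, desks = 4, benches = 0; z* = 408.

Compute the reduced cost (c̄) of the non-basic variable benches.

At the optimum: carpentry uses 64 of 64 (binding); finishing uses 56 of 56 (binding); lumber uses 28 of 53 (slack = 25).
By complementary slackness, y = 0 for the non-binding constraint.
From A_Bᵀ y = c: 2·y_carpentry + 2·y_finishing = 14; 6·y_carpentry + 4·y_finishing = 32.
Solving: y_carpentry = 2, y_finishing = 5.
Reduced cost of benches: c₃ − yᵀa₃ = 20 − (2·2 + 5·4) = 20 − 24 = -4.

-4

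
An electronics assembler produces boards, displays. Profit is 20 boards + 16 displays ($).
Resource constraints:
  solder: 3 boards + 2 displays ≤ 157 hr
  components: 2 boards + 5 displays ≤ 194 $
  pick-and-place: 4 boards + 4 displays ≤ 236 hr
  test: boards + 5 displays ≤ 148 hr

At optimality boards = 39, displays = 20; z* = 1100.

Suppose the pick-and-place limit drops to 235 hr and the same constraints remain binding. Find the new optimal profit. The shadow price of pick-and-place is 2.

Δb = -1, so new z* = 1100 + (2)·(-1) = 1100 − 2 = 1098.

1098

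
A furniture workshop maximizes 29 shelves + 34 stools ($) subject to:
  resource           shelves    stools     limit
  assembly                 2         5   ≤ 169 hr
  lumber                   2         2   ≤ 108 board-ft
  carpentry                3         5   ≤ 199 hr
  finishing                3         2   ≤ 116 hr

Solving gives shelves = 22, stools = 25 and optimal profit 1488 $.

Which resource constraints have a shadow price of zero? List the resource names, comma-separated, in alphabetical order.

assembly: 169/169 (binding)
lumber: 94/108 (slack 14)
carpentry: 191/199 (slack 8)
finishing: 116/116 (binding)
By complementary slackness, a constraint with positive slack has shadow price 0 → carpentry, lumber.

carpentry, lumber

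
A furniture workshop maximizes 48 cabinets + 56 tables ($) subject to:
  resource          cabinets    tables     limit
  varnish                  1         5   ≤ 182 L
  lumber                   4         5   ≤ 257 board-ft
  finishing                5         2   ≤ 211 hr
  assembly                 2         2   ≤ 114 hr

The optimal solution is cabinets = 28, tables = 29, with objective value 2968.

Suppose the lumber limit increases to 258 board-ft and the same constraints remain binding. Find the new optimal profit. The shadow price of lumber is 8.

Δb = 1, so new z* = 2968 + (8)·(1) = 2968 + 8 = 2976.

2976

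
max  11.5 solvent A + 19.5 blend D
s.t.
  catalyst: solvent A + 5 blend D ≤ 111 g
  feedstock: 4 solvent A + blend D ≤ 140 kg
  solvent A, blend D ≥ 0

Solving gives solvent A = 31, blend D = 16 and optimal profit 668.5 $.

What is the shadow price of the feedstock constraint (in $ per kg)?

2

Both catalyst and feedstock are binding at x*.
Dual feasibility on the basic columns requires 1·y_catalyst + 4·y_feedstock = 11.5, 5·y_catalyst + 1·y_feedstock = 19.5.
This yields shadow prices y_catalyst = 3.5, y_feedstock = 2.
Shadow price of feedstock = 2.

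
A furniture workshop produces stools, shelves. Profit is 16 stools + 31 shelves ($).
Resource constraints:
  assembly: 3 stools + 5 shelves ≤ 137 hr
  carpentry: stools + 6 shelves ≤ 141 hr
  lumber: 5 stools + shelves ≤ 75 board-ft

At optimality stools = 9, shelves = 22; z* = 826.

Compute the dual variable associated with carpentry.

Binding: assembly and carpentry. Non-binding: lumber (8 unused).
Since lumber is not tight, its dual is 0.
From A_Bᵀ y = c: 3·y_assembly + 1·y_carpentry = 16; 5·y_assembly + 6·y_carpentry = 31.
→ y_assembly = 5 and y_carpentry = 1.
Shadow price of carpentry = 1.

1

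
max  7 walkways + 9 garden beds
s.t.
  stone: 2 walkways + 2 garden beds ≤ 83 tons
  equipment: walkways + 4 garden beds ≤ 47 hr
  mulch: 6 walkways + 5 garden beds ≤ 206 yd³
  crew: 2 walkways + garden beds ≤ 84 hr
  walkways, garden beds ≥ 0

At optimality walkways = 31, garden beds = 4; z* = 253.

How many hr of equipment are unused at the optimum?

equipment used = 1·31 + 4·4 = 47; slack = 47 − 47 = 0.

0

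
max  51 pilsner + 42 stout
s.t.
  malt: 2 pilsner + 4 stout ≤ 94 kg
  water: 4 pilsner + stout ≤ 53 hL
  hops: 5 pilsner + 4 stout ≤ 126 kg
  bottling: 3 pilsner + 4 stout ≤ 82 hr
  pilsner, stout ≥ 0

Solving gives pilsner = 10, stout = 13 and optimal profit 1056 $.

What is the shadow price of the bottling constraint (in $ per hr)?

At the optimum: malt uses 72 of 94 (slack = 22); water uses 53 of 53 (binding); hops uses 102 of 126 (slack = 24); bottling uses 82 of 82 (binding).
Slack constraints have shadow price 0 (complementary slackness).
From A_Bᵀ y = c: 4·y_water + 3·y_bottling = 51; 1·y_water + 4·y_bottling = 42.
Solving: y_water = 6, y_bottling = 9.
Shadow price of bottling = 9.

9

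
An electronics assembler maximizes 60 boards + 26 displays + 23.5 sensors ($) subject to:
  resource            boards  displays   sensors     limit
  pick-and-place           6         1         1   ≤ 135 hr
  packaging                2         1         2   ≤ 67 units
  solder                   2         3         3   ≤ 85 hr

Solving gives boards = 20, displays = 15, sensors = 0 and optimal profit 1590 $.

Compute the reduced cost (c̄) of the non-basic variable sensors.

-2.5

Check each constraint at x*: pick-and-place 135/135 (tight); packaging 55/67 (slack 12); solder 85/85 (tight).
By complementary slackness, y = 0 for the non-binding constraint.
Dual feasibility on the basic columns requires 6·y_pick-and-place + 2·y_solder = 60, 1·y_pick-and-place + 3·y_solder = 26.
→ y_pick-and-place = 8 and y_solder = 6.
Reduced cost of sensors: c₃ − yᵀa₃ = 23.5 − (8·1 + 6·3) = 23.5 − 26 = -2.5.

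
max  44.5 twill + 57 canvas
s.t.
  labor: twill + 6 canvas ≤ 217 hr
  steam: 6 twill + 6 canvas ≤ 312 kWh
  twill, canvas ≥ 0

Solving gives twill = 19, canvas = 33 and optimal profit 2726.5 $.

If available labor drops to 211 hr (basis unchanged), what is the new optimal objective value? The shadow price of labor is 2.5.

2711.5

Δb = -6, so new z* = 2726.5 + (2.5)·(-6) = 2726.5 − 15 = 2711.5.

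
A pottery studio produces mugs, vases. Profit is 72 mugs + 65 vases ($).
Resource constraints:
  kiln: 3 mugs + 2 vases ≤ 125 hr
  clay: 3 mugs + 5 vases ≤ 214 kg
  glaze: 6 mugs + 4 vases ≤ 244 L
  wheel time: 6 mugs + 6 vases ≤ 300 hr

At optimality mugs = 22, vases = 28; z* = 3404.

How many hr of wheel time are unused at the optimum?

wheel time used = 6·22 + 6·28 = 300; slack = 300 − 300 = 0.

0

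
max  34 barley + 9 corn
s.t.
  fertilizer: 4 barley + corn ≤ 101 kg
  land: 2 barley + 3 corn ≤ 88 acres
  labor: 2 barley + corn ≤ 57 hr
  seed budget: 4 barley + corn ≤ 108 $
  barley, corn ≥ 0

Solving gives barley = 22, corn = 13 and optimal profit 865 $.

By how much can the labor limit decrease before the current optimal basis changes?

6.5

Binding constraints: fertilizer, labor. The basis is B = [[4,1],[2,1]] with det 2.
Per unit decrease in labor, x* moves by d = (0.5, -2).
The basis stays optimal until corn reaches 0; allowable decrease = 6.5 hr.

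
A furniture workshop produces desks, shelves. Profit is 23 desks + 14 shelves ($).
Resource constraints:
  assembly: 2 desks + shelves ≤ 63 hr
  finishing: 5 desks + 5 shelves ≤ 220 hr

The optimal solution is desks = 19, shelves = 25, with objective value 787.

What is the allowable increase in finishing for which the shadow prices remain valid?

Binding constraints: assembly, finishing. The basis is B = [[2,1],[5,5]] with det 5.
Per unit increase in finishing, x* moves by d = (-0.2, 0.4).
The basis stays optimal until desks reaches 0; allowable increase = 95 hr.

95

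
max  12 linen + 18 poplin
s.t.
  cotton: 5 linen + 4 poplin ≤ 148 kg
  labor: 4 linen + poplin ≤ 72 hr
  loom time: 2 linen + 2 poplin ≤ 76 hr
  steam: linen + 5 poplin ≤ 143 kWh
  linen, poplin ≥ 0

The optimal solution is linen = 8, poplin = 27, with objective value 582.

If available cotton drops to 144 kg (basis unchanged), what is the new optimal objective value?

574

Binding: cotton and steam. Non-binding: labor (13 unused), loom time (6 unused).
Since labor, loom time are not tight, their duals are 0.
The binding rows give the dual system: 5·y_cotton + 1·y_steam = 12 and 4·y_cotton + 5·y_steam = 18.
This yields shadow prices y_cotton = 2, y_steam = 2.
Δz = y_cotton·Δb = 2 × (-4) = -8, so new z* = 582 − 8 = 574.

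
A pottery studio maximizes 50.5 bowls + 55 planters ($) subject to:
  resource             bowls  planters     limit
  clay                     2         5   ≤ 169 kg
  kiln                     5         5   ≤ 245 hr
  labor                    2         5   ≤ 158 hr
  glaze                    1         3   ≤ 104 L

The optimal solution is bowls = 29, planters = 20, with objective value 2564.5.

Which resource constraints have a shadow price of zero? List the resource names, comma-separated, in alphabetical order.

clay, glaze

clay: 158/169 (slack 11)
kiln: 245/245 (binding)
labor: 158/158 (binding)
glaze: 89/104 (slack 15)
By complementary slackness, a constraint with positive slack has shadow price 0 → clay, glaze.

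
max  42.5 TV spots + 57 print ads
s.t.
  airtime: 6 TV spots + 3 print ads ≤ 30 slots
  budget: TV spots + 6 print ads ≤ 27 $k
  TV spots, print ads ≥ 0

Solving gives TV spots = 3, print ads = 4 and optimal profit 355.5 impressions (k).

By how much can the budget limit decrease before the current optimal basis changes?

22

Binding constraints: airtime, budget. The basis is B = [[6,3],[1,6]] with det 33.
Per unit decrease in budget, x* moves by d = (0.0909, -0.1818).
The basis stays optimal until print ads reaches 0; allowable decrease = 22 $k.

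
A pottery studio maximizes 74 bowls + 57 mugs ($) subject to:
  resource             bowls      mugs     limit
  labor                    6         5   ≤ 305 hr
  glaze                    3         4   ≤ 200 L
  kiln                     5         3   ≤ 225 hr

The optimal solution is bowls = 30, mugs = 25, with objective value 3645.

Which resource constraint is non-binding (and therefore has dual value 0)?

labor: 305/305 (binding)
glaze: 190/200 (slack 10)
kiln: 225/225 (binding)
By complementary slackness, a constraint with positive slack has shadow price 0 → glaze.

glaze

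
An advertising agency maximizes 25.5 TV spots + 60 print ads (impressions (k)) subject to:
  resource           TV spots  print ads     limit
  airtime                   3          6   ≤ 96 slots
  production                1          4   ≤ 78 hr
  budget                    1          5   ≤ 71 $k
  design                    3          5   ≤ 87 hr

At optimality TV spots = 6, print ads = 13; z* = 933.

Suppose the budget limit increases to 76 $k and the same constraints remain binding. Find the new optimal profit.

At the optimum: airtime uses 96 of 96 (binding); production uses 58 of 78 (slack = 20); budget uses 71 of 71 (binding); design uses 83 of 87 (slack = 4).
Since production, design are not tight, their duals are 0.
The binding rows give the dual system: 3·y_airtime + 1·y_budget = 25.5 and 6·y_airtime + 5·y_budget = 60.
→ y_airtime = 7.5 and y_budget = 3.
Δz = y_budget·Δb = 3 × (5) = 15, so new z* = 933 + 15 = 948.

948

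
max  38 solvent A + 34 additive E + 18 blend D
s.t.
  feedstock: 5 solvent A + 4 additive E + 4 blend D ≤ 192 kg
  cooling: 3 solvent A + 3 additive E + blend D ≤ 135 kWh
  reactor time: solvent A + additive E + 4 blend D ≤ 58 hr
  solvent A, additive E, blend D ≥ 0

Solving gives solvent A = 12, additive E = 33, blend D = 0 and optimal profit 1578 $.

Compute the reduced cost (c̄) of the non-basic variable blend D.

Binding: feedstock and cooling. Non-binding: reactor time (13 unused).
By complementary slackness, y = 0 for the non-binding constraint.
From A_Bᵀ y = c: 5·y_feedstock + 3·y_cooling = 38; 4·y_feedstock + 3·y_cooling = 34.
→ y_feedstock = 4 and y_cooling = 6.
Reduced cost of blend D: c₃ − yᵀa₃ = 18 − (4·4 + 6·1) = 18 − 22 = -4.

-4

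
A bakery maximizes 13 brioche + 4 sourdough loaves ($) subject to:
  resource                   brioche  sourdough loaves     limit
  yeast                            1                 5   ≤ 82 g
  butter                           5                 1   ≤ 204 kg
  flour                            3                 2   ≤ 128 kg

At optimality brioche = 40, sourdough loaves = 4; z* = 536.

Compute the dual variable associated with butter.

Binding: butter and flour. Non-binding: yeast (22 unused).
Since yeast is not tight, its dual is 0.
From A_Bᵀ y = c: 5·y_butter + 3·y_flour = 13; 1·y_butter + 2·y_flour = 4.
→ y_butter = 2 and y_flour = 1.
Shadow price of butter = 2.

2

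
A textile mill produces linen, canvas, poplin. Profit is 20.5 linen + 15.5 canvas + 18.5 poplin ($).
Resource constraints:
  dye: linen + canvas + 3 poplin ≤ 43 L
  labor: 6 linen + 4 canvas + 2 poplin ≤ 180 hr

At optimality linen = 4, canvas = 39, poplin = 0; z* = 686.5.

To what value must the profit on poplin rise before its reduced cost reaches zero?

Both dye and labor are binding at x*.
From A_Bᵀ y = c: 1·y_dye + 6·y_labor = 20.5; 1·y_dye + 4·y_labor = 15.5.
→ y_dye = 5.5 and y_labor = 2.5.
poplin enters the basis when its profit ≥ yᵀa₃ = 5.5·3 + 2.5·2 = 21.5.

21.5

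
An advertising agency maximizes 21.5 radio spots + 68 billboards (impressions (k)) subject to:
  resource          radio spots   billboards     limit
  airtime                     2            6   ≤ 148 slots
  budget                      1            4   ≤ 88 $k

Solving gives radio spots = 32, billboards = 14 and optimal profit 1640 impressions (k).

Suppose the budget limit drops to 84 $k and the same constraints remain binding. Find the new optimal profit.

Both airtime and budget are binding at x*.
From A_Bᵀ y = c: 2·y_airtime + 1·y_budget = 21.5; 6·y_airtime + 4·y_budget = 68.
This yields shadow prices y_airtime = 9, y_budget = 3.5.
Δz = y_budget·Δb = 3.5 × (-4) = -14, so new z* = 1640 − 14 = 1626.

1626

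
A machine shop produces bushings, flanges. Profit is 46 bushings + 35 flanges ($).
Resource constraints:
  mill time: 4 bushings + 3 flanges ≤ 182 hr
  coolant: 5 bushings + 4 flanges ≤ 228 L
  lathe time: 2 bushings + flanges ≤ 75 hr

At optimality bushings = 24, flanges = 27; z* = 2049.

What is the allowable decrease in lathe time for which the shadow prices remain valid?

18

Binding constraints: coolant, lathe time. The basis is B = [[5,4],[2,1]] with det -3.
Per unit decrease in lathe time, x* moves by d = (-1.3333, 1.6667).
The basis stays optimal until bushings reaches 0; allowable decrease = 18 hr.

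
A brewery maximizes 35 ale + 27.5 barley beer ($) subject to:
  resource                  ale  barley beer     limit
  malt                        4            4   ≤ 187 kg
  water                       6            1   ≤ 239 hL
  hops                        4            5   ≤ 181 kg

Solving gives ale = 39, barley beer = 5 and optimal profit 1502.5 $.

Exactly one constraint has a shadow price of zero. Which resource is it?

malt

malt: 176/187 (slack 11)
water: 239/239 (binding)
hops: 181/181 (binding)
By complementary slackness, a constraint with positive slack has shadow price 0 → malt.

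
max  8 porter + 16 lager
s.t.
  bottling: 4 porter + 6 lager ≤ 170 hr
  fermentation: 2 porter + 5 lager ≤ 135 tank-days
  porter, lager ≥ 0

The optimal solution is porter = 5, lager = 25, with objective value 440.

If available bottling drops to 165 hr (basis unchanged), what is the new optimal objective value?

435

At the optimum: bottling uses 170 of 170 (binding); fermentation uses 135 of 135 (binding).
The binding rows give the dual system: 4·y_bottling + 2·y_fermentation = 8 and 6·y_bottling + 5·y_fermentation = 16.
→ y_bottling = 1 and y_fermentation = 2.
Δz = y_bottling·Δb = 1 × (-5) = -5, so new z* = 440 − 5 = 435.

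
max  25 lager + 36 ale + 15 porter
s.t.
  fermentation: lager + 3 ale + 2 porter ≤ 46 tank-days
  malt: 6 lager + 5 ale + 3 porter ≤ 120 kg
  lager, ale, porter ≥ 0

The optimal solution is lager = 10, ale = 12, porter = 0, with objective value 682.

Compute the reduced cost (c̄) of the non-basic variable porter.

Both fermentation and malt are binding at x*.
The binding rows give the dual system: 1·y_fermentation + 6·y_malt = 25 and 3·y_fermentation + 5·y_malt = 36.
This yields shadow prices y_fermentation = 7, y_malt = 3.
Reduced cost of porter: c₃ − yᵀa₃ = 15 − (7·2 + 3·3) = 15 − 23 = -8.

-8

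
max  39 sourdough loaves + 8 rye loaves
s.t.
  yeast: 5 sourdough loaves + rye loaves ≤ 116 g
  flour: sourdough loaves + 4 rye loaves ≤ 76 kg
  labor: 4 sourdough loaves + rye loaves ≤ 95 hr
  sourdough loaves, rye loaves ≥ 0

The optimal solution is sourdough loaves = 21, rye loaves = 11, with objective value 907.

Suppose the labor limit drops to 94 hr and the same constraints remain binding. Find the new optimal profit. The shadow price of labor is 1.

Δb = -1, so new z* = 907 + (1)·(-1) = 907 − 1 = 906.

906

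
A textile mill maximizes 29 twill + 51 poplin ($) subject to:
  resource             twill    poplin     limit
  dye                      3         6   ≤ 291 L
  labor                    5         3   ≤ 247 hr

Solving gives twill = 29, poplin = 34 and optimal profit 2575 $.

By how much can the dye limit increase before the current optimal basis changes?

203

Binding constraints: dye, labor. The basis is B = [[3,6],[5,3]] with det -21.
Per unit increase in dye, x* moves by d = (-0.1429, 0.2381).
The basis stays optimal until twill reaches 0; allowable increase = 203 L.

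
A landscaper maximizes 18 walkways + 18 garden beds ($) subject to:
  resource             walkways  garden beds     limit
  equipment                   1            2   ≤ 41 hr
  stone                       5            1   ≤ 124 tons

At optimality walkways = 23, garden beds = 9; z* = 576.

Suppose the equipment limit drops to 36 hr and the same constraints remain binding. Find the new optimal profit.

536

At the optimum: equipment uses 41 of 41 (binding); stone uses 124 of 124 (binding).
Dual feasibility on the basic columns requires 1·y_equipment + 5·y_stone = 18, 2·y_equipment + 1·y_stone = 18.
→ y_equipment = 8 and y_stone = 2.
Δz = y_equipment·Δb = 8 × (-5) = -40, so new z* = 576 − 40 = 536.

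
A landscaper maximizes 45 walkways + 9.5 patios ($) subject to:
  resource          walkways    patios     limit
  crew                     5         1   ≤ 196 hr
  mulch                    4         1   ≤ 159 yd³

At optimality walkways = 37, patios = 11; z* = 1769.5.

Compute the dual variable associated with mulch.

2.5

Both crew and mulch are binding at x*.
From A_Bᵀ y = c: 5·y_crew + 4·y_mulch = 45; 1·y_crew + 1·y_mulch = 9.5.
Solving: y_crew = 7, y_mulch = 2.5.
Shadow price of mulch = 2.5.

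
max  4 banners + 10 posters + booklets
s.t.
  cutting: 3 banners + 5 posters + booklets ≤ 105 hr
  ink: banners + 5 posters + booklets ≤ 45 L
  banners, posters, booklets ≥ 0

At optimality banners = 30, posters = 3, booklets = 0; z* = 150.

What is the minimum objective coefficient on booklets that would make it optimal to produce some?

2

Both cutting and ink are binding at x*.
The binding rows give the dual system: 3·y_cutting + 1·y_ink = 4 and 5·y_cutting + 5·y_ink = 10.
→ y_cutting = 1 and y_ink = 1.
booklets enters the basis when its profit ≥ yᵀa₃ = 1·1 + 1·1 = 2.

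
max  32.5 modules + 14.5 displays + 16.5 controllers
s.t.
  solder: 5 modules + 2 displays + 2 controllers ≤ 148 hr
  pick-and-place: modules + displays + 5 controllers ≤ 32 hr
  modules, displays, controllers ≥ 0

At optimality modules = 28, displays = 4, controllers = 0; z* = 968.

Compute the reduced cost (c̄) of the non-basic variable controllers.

At the optimum: solder uses 148 of 148 (binding); pick-and-place uses 32 of 32 (binding).
Dual feasibility on the basic columns requires 5·y_solder + 1·y_pick-and-place = 32.5, 2·y_solder + 1·y_pick-and-place = 14.5.
This yields shadow prices y_solder = 6, y_pick-and-place = 2.5.
Reduced cost of controllers: c₃ − yᵀa₃ = 16.5 − (6·2 + 2.5·5) = 16.5 − 24.5 = -8.

-8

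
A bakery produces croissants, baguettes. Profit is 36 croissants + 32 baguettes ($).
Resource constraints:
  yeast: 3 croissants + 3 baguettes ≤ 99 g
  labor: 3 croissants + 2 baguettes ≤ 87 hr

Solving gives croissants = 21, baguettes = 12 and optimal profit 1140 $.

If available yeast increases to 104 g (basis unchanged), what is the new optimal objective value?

1180

Check each constraint at x*: yeast 99/99 (tight); labor 87/87 (tight).
The binding rows give the dual system: 3·y_yeast + 3·y_labor = 36 and 3·y_yeast + 2·y_labor = 32.
Solving: y_yeast = 8, y_labor = 4.
Δz = y_yeast·Δb = 8 × (5) = 40, so new z* = 1140 + 40 = 1180.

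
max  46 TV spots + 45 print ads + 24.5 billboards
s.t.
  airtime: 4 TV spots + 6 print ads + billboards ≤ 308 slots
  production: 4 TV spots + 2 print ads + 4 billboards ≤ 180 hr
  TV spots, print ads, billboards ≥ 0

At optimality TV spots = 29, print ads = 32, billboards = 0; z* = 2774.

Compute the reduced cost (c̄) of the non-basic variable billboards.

-5

Check each constraint at x*: airtime 308/308 (tight); production 180/180 (tight).
Dual feasibility on the basic columns requires 4·y_airtime + 4·y_production = 46, 6·y_airtime + 2·y_production = 45.
Solving: y_airtime = 5.5, y_production = 6.
Reduced cost of billboards: c₃ − yᵀa₃ = 24.5 − (5.5·1 + 6·4) = 24.5 − 29.5 = -5.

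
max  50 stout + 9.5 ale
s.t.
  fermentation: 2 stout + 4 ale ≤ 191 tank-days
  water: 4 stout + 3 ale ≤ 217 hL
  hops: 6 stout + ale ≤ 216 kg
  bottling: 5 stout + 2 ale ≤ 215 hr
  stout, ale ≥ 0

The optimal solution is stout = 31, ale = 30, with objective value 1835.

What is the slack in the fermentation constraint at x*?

9

fermentation used = 2·31 + 4·30 = 182; slack = 191 − 182 = 9.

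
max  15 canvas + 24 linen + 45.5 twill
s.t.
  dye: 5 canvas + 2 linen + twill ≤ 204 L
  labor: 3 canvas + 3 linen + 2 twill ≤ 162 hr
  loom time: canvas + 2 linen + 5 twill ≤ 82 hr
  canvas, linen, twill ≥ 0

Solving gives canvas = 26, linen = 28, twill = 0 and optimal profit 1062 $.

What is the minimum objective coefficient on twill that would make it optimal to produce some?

49

Check each constraint at x*: dye 186/204 (slack 18); labor 162/162 (tight); loom time 82/82 (tight).
Slack constraints have shadow price 0 (complementary slackness).
From A_Bᵀ y = c: 3·y_labor + 1·y_loom time = 15; 3·y_labor + 2·y_loom time = 24.
Solving: y_labor = 2, y_loom time = 9.
twill enters the basis when its profit ≥ yᵀa₃ = 2·2 + 9·5 = 49.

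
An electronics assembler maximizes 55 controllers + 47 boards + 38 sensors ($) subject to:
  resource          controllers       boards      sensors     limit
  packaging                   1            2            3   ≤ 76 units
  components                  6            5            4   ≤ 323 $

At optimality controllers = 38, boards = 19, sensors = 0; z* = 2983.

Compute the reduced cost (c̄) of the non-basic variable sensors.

-1

At the optimum: packaging uses 76 of 76 (binding); components uses 323 of 323 (binding).
From A_Bᵀ y = c: 1·y_packaging + 6·y_components = 55; 2·y_packaging + 5·y_components = 47.
This yields shadow prices y_packaging = 1, y_components = 9.
Reduced cost of sensors: c₃ − yᵀa₃ = 38 − (1·3 + 9·4) = 38 − 39 = -1.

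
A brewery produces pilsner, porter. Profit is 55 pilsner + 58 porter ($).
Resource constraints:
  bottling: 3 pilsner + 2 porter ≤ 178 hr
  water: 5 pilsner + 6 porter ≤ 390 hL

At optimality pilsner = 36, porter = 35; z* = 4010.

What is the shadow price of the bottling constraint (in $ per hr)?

Both bottling and water are binding at x*.
Dual feasibility on the basic columns requires 3·y_bottling + 5·y_water = 55, 2·y_bottling + 6·y_water = 58.
This yields shadow prices y_bottling = 5, y_water = 8.
Shadow price of bottling = 5.

5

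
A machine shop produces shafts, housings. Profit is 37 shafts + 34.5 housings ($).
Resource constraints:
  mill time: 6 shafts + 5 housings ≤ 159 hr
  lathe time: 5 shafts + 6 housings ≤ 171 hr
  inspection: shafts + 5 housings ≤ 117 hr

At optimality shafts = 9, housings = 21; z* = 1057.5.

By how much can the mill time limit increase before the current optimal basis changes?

Binding constraints: mill time, lathe time. The basis is B = [[6,5],[5,6]] with det 11.
Per unit increase in mill time, x* moves by d = (0.5455, -0.4545).
The basis stays optimal until housings reaches 0; allowable increase = 46.2 hr.

46.2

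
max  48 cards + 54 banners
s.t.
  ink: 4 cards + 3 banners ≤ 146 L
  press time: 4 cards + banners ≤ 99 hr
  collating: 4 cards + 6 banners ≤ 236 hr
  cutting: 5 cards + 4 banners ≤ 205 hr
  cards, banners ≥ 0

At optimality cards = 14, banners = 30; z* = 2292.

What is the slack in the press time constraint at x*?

press time used = 4·14 + 1·30 = 86; slack = 99 − 86 = 13.

13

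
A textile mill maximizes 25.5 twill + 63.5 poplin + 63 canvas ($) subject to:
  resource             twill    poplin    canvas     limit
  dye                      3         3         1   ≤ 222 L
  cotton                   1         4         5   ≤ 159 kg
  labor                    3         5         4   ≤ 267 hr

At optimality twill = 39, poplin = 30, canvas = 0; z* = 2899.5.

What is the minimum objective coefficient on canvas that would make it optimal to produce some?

Check each constraint at x*: dye 207/222 (slack 15); cotton 159/159 (tight); labor 267/267 (tight).
Since dye is not tight, its dual is 0.
Dual feasibility on the basic columns requires 1·y_cotton + 3·y_labor = 25.5, 4·y_cotton + 5·y_labor = 63.5.
This yields shadow prices y_cotton = 9, y_labor = 5.5.
canvas enters the basis when its profit ≥ yᵀa₃ = 9·5 + 5.5·4 = 67.

67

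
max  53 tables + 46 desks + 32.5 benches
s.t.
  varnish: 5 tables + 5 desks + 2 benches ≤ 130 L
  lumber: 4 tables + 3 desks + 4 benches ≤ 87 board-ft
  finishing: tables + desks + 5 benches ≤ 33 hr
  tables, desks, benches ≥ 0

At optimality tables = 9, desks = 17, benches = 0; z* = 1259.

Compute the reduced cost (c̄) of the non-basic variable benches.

-5.5

Check each constraint at x*: varnish 130/130 (tight); lumber 87/87 (tight); finishing 26/33 (slack 7).
Slack constraints have shadow price 0 (complementary slackness).
The binding rows give the dual system: 5·y_varnish + 4·y_lumber = 53 and 5·y_varnish + 3·y_lumber = 46.
Solving: y_varnish = 5, y_lumber = 7.
Reduced cost of benches: c₃ − yᵀa₃ = 32.5 − (5·2 + 7·4) = 32.5 − 38 = -5.5.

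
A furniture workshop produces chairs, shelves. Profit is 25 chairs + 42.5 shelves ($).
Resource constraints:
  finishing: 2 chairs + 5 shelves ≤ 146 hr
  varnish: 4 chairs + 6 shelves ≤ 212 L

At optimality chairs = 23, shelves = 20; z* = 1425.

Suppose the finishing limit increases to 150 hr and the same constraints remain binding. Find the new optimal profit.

At the optimum: finishing uses 146 of 146 (binding); varnish uses 212 of 212 (binding).
The binding rows give the dual system: 2·y_finishing + 4·y_varnish = 25 and 5·y_finishing + 6·y_varnish = 42.5.
This yields shadow prices y_finishing = 2.5, y_varnish = 5.
Δz = y_finishing·Δb = 2.5 × (4) = 10, so new z* = 1425 + 10 = 1435.

1435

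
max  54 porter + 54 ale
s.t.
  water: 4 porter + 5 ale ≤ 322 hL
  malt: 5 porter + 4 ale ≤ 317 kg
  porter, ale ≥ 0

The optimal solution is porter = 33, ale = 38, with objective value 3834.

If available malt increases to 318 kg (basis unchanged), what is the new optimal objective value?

3840

Both water and malt are binding at x*.
The binding rows give the dual system: 4·y_water + 5·y_malt = 54 and 5·y_water + 4·y_malt = 54.
→ y_water = 6 and y_malt = 6.
Δz = y_malt·Δb = 6 × (1) = 6, so new z* = 3834 + 6 = 3840.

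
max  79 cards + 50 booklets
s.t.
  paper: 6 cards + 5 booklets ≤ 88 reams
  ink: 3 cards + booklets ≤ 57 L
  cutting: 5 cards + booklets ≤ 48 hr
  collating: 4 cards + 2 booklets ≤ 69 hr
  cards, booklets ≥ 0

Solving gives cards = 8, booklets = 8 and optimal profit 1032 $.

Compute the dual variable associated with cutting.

5

Binding: paper and cutting. Non-binding: ink (25 unused), collating (21 unused).
Since ink, collating are not tight, their duals are 0.
From A_Bᵀ y = c: 6·y_paper + 5·y_cutting = 79; 5·y_paper + 1·y_cutting = 50.
→ y_paper = 9 and y_cutting = 5.
Shadow price of cutting = 5.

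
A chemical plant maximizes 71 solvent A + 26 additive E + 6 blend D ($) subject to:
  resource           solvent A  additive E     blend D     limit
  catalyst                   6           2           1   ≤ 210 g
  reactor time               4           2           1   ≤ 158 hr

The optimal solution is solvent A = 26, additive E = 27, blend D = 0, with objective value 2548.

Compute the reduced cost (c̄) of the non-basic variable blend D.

-7

Both catalyst and reactor time are binding at x*.
Dual feasibility on the basic columns requires 6·y_catalyst + 4·y_reactor time = 71, 2·y_catalyst + 2·y_reactor time = 26.
Solving: y_catalyst = 9.5, y_reactor time = 3.5.
Reduced cost of blend D: c₃ − yᵀa₃ = 6 − (9.5·1 + 3.5·1) = 6 − 13 = -7.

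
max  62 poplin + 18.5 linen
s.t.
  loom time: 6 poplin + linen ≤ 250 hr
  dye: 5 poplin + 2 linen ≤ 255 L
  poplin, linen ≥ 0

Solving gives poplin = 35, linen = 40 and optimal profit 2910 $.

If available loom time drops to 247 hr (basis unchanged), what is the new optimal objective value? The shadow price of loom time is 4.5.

Δb = -3, so new z* = 2910 + (4.5)·(-3) = 2910 − 13.5 = 2896.5.

2896.5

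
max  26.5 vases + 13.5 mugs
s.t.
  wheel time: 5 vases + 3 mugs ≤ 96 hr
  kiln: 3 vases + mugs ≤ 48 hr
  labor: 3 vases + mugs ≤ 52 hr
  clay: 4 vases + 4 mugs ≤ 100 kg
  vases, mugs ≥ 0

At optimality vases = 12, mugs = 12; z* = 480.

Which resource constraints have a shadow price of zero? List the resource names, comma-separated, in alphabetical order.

wheel time: 96/96 (binding)
kiln: 48/48 (binding)
labor: 48/52 (slack 4)
clay: 96/100 (slack 4)
By complementary slackness, a constraint with positive slack has shadow price 0 → clay, labor.

clay, labor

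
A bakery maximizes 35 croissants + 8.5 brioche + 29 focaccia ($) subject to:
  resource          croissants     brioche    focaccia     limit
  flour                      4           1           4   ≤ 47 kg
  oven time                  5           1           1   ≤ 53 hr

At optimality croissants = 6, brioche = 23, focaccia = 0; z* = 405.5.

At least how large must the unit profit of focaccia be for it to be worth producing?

31

Check each constraint at x*: flour 47/47 (tight); oven time 53/53 (tight).
The binding rows give the dual system: 4·y_flour + 5·y_oven time = 35 and 1·y_flour + 1·y_oven time = 8.5.
→ y_flour = 7.5 and y_oven time = 1.
focaccia enters the basis when its profit ≥ yᵀa₃ = 7.5·4 + 1·1 = 31.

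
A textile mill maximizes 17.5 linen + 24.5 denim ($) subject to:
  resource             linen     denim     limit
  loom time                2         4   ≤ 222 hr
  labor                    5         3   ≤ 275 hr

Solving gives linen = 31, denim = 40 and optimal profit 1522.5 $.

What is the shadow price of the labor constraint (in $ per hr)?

Check each constraint at x*: loom time 222/222 (tight); labor 275/275 (tight).
The binding rows give the dual system: 2·y_loom time + 5·y_labor = 17.5 and 4·y_loom time + 3·y_labor = 24.5.
→ y_loom time = 5 and y_labor = 1.5.
Shadow price of labor = 1.5.

1.5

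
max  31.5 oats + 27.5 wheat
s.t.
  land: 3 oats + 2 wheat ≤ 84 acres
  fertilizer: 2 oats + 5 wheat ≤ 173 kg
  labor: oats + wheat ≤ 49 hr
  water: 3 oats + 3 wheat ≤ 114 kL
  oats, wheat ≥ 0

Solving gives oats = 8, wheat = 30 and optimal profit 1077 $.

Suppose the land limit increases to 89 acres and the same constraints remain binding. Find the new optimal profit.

1097

At the optimum: land uses 84 of 84 (binding); fertilizer uses 166 of 173 (slack = 7); labor uses 38 of 49 (slack = 11); water uses 114 of 114 (binding).
Slack constraints have shadow price 0 (complementary slackness).
From A_Bᵀ y = c: 3·y_land + 3·y_water = 31.5; 2·y_land + 3·y_water = 27.5.
→ y_land = 4 and y_water = 6.5.
Δz = y_land·Δb = 4 × (5) = 20, so new z* = 1077 + 20 = 1097.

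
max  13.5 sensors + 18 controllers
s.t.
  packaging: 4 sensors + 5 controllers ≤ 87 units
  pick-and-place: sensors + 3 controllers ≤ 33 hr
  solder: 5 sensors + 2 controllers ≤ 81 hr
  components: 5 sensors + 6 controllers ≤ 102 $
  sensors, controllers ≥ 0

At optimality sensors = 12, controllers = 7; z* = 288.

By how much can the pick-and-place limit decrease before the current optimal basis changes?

3.15

Binding constraints: pick-and-place, components. The basis is B = [[1,3],[5,6]] with det -9.
Per unit decrease in pick-and-place, x* moves by d = (0.6667, -0.5556).
The basis stays optimal until solder becomes binding; allowable decrease = 3.15 hr.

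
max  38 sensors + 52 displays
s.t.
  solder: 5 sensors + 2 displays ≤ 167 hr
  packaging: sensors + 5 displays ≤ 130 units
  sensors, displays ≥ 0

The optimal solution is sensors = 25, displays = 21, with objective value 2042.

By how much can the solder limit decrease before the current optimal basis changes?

Binding constraints: solder, packaging. The basis is B = [[5,2],[1,5]] with det 23.
Per unit decrease in solder, x* moves by d = (-0.2174, 0.0435).
The basis stays optimal until sensors reaches 0; allowable decrease = 115 hr.

115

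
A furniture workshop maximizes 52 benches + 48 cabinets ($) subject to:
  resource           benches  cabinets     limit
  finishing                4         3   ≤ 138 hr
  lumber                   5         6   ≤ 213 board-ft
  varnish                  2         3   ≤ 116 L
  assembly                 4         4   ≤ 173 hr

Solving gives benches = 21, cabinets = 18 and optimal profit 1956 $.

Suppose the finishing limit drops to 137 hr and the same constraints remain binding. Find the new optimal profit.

1948

Check each constraint at x*: finishing 138/138 (tight); lumber 213/213 (tight); varnish 96/116 (slack 20); assembly 156/173 (slack 17).
By complementary slackness, y = 0 for the non-binding constraints.
Dual feasibility on the basic columns requires 4·y_finishing + 5·y_lumber = 52, 3·y_finishing + 6·y_lumber = 48.
→ y_finishing = 8 and y_lumber = 4.
Δz = y_finishing·Δb = 8 × (-1) = -8, so new z* = 1956 − 8 = 1948.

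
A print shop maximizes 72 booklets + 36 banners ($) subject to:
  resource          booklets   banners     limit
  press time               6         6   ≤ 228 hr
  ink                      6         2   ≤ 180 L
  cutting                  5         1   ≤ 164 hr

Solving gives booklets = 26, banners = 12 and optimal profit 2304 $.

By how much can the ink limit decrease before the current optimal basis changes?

Binding constraints: press time, ink. The basis is B = [[6,6],[6,2]] with det -24.
Per unit decrease in ink, x* moves by d = (-0.25, 0.25).
The basis stays optimal until booklets reaches 0; allowable decrease = 104 L.

104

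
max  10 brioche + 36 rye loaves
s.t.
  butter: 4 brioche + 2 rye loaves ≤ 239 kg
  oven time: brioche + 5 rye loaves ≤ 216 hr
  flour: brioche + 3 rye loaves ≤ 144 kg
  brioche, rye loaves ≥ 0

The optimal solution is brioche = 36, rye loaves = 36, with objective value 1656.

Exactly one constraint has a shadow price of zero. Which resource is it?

butter

butter: 216/239 (slack 23)
oven time: 216/216 (binding)
flour: 144/144 (binding)
By complementary slackness, a constraint with positive slack has shadow price 0 → butter.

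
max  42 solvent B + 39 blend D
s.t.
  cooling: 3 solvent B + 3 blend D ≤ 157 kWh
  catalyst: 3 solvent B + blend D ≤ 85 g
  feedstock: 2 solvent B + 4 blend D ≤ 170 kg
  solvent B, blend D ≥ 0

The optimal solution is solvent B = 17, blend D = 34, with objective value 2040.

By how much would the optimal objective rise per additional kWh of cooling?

0

At the optimum: cooling uses 153 of 157 (slack = 4); catalyst uses 85 of 85 (binding); feedstock uses 170 of 170 (binding).
Slack constraints have shadow price 0 (complementary slackness).
Dual feasibility on the basic columns requires 3·y_catalyst + 2·y_feedstock = 42, 1·y_catalyst + 4·y_feedstock = 39.
Solving: y_catalyst = 9, y_feedstock = 7.5.
Shadow price of cooling = 0.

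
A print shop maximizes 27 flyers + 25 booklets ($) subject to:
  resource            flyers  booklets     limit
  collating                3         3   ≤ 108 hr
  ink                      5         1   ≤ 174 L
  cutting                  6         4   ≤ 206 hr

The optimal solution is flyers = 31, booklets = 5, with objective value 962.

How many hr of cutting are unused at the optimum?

0

cutting used = 6·31 + 4·5 = 206; slack = 206 − 206 = 0.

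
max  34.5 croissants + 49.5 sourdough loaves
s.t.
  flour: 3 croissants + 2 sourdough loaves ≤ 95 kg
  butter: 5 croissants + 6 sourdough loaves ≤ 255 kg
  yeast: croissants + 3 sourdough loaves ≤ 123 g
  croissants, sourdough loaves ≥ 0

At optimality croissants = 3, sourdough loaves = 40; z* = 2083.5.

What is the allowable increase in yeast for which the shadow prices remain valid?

Binding constraints: butter, yeast. The basis is B = [[5,6],[1,3]] with det 9.
Per unit increase in yeast, x* moves by d = (-0.6667, 0.5556).
The basis stays optimal until croissants reaches 0; allowable increase = 4.5 g.

4.5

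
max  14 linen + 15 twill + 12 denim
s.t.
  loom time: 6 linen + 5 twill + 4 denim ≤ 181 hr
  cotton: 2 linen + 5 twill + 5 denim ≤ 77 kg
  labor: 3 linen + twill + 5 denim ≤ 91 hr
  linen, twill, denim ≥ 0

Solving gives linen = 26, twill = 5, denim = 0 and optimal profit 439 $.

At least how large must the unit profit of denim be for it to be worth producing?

13

At the optimum: loom time uses 181 of 181 (binding); cotton uses 77 of 77 (binding); labor uses 83 of 91 (slack = 8).
Since labor is not tight, its dual is 0.
From A_Bᵀ y = c: 6·y_loom time + 2·y_cotton = 14; 5·y_loom time + 5·y_cotton = 15.
→ y_loom time = 2 and y_cotton = 1.
denim enters the basis when its profit ≥ yᵀa₃ = 2·4 + 1·5 = 13.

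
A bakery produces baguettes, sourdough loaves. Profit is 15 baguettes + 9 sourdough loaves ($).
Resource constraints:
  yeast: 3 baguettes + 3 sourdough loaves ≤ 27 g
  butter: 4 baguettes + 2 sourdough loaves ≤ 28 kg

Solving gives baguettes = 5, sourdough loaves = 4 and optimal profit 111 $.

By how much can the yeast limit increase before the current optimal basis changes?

Binding constraints: yeast, butter. The basis is B = [[3,3],[4,2]] with det -6.
Per unit increase in yeast, x* moves by d = (-0.3333, 0.6667).
The basis stays optimal until baguettes reaches 0; allowable increase = 15 g.

15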